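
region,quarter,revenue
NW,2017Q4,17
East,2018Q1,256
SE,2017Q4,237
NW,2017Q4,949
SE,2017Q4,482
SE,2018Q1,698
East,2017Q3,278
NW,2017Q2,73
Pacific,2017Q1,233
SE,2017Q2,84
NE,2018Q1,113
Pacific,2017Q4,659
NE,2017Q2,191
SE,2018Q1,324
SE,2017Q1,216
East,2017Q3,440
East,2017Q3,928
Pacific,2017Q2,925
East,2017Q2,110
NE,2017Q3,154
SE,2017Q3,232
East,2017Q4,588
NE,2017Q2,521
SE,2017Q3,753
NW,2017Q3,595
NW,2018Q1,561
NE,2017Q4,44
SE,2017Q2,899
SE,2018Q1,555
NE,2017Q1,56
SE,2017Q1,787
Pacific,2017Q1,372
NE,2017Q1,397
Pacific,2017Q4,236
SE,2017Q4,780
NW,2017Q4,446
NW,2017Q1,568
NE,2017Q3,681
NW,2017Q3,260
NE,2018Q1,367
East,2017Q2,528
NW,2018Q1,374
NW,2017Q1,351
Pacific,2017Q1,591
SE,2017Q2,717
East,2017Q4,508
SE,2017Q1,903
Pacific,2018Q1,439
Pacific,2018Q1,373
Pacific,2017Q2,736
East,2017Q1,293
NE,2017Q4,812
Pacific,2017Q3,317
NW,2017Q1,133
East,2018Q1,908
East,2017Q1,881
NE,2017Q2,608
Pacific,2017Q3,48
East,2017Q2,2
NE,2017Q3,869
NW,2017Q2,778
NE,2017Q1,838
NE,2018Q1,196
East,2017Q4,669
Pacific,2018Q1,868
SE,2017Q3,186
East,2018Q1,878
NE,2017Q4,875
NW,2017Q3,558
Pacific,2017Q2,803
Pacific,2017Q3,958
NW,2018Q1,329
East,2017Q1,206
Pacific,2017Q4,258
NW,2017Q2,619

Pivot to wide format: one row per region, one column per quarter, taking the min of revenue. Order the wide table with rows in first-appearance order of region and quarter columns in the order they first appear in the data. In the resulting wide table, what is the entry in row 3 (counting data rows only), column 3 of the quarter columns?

With rows in first-appearance order of region, row 3 is region=SE. quarter columns in first-appearance order: 2017Q4, 2018Q1, 2017Q3, 2017Q2, 2017Q1; column 3 is 2017Q3.
Long rows with region=SE, quarter=2017Q3: min(232, 753, 186) = 186.

186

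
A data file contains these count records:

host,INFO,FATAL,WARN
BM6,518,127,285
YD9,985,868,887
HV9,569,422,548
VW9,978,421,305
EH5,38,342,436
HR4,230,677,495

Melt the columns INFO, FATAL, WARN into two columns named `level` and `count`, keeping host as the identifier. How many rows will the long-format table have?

6 host values × 3 melted columns = 18 rows.

18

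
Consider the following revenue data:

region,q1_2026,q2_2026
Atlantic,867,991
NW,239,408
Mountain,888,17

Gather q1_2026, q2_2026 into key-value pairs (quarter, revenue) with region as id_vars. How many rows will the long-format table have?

3 region values × 2 melted columns = 6 rows.

6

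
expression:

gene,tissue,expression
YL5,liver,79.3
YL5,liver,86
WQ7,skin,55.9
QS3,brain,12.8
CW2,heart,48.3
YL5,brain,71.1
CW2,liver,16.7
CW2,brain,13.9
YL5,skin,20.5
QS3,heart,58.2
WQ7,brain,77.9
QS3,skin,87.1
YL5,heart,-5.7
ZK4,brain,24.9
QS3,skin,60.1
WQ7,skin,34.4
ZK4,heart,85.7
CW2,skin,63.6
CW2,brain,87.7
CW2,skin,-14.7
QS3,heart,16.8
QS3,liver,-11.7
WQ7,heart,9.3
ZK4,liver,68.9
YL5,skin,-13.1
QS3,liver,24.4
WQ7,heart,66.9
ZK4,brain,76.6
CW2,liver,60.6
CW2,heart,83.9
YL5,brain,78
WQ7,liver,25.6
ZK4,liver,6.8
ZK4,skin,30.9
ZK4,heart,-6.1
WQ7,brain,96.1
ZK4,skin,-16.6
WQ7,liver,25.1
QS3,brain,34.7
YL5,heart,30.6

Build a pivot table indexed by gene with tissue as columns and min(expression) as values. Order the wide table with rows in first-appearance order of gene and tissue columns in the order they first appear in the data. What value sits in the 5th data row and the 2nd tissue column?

-16.6

With rows in first-appearance order of gene, row 5 is gene=ZK4. tissue columns in first-appearance order: liver, skin, brain, heart; column 2 is skin.
Long rows with gene=ZK4, tissue=skin: min(30.9, -16.6) = -16.6.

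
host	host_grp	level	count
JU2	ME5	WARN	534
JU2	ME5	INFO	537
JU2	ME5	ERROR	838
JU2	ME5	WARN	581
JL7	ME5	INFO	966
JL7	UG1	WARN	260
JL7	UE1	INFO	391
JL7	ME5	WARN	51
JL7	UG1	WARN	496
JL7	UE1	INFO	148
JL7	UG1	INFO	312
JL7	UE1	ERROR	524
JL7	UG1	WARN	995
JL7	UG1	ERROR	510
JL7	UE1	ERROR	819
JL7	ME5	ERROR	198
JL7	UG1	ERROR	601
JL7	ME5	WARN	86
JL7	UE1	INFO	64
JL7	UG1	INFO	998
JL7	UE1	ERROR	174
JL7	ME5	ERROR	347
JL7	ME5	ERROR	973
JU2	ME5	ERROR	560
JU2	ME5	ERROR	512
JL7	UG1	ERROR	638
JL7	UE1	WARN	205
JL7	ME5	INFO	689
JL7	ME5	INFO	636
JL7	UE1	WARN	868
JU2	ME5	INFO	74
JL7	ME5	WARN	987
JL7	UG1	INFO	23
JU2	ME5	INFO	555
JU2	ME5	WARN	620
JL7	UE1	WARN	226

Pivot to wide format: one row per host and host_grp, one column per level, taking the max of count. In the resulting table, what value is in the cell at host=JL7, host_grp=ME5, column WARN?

987

Rows with host=JL7, host_grp=ME5 and level=WARN: count values are 51, 86, 987.
max(51, 86, 987) = 987.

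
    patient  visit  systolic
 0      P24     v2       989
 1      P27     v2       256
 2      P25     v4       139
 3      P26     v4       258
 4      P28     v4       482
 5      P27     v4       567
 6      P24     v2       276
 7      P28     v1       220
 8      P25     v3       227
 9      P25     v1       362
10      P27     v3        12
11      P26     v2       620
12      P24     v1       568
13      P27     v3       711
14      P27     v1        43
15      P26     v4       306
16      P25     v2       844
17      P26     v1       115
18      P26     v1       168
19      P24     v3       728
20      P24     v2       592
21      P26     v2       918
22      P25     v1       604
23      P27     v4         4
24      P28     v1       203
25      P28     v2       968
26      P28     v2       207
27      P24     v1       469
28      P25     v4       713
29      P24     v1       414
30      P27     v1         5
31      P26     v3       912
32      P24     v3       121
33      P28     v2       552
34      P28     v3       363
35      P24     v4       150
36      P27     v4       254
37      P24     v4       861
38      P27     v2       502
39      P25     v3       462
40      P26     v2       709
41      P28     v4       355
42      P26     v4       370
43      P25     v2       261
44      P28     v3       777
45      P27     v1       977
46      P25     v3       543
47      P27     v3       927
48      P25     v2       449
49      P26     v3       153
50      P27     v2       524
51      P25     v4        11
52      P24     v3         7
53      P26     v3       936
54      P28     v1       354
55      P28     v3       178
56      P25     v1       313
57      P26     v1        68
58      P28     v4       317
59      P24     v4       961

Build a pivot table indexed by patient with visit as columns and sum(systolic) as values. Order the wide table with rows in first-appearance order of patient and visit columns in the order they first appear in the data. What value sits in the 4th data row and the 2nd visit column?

934

With rows in first-appearance order of patient, row 4 is patient=P26. visit columns in first-appearance order: v2, v4, v1, v3; column 2 is v4.
Long rows with patient=P26, visit=v4: 258 + 306 + 370 = 934.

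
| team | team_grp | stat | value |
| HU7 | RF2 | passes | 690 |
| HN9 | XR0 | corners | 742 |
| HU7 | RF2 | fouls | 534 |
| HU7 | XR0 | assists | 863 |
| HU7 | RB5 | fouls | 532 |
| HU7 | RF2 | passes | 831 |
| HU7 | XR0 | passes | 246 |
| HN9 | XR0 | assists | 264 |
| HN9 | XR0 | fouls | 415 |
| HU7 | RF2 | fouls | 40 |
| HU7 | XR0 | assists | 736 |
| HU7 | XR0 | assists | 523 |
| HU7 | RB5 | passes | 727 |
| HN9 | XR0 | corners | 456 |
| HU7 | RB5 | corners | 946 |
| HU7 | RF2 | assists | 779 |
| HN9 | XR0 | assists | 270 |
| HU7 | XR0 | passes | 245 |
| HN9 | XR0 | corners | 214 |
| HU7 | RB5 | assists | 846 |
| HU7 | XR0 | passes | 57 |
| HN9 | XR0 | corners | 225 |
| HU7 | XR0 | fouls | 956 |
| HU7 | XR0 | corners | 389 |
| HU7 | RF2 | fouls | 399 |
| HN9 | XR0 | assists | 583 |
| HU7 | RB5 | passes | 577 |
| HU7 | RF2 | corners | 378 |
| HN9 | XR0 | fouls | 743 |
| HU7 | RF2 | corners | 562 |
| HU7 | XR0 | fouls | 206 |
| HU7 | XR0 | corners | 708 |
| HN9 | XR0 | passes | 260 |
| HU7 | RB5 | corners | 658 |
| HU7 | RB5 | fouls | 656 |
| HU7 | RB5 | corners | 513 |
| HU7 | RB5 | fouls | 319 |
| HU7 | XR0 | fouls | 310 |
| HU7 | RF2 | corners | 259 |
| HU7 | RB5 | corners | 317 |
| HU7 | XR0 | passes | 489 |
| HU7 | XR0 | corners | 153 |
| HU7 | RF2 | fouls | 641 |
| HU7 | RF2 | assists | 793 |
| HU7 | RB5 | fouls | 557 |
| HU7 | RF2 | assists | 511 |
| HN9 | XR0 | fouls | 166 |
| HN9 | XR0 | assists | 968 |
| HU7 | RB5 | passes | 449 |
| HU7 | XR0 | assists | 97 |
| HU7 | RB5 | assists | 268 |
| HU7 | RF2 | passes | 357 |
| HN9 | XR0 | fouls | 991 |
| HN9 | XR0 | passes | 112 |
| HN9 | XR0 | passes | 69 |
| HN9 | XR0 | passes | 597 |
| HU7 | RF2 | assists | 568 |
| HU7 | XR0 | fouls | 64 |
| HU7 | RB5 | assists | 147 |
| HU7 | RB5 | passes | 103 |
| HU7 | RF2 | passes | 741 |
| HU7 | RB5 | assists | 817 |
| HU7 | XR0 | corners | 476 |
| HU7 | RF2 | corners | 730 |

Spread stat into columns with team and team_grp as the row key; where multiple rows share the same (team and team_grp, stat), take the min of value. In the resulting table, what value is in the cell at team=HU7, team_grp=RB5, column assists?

147

Rows with team=HU7, team_grp=RB5 and stat=assists: value values are 846, 268, 147, 817.
min(846, 268, 147, 817) = 147.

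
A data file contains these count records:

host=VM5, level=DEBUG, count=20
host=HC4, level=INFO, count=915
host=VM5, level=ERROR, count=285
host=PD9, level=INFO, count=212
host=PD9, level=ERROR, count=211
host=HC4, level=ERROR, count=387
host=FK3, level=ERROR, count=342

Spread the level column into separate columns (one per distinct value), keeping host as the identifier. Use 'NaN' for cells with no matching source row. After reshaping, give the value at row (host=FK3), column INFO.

No long-format row has host=FK3 and level=INFO, so the cell is NaN.

NaN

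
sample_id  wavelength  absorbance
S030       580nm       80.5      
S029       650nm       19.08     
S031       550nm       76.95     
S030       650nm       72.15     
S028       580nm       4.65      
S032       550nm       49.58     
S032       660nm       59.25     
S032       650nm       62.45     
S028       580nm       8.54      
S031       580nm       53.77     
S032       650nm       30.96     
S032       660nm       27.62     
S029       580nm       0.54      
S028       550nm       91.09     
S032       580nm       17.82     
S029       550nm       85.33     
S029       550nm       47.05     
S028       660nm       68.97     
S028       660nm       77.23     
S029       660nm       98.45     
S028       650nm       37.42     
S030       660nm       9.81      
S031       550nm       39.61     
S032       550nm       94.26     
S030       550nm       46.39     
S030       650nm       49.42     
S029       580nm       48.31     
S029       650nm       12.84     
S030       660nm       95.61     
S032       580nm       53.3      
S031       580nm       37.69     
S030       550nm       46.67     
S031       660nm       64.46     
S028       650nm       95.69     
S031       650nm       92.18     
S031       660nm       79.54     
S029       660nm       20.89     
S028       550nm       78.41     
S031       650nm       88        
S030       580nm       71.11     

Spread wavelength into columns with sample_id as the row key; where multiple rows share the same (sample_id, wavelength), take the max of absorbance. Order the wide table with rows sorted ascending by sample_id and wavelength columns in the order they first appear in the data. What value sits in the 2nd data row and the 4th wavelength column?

98.45

With rows sorted ascending by sample_id, row 2 is sample_id=S029. wavelength columns in first-appearance order: 580nm, 650nm, 550nm, 660nm; column 4 is 660nm.
Long rows with sample_id=S029, wavelength=660nm: max(98.45, 20.89) = 98.45.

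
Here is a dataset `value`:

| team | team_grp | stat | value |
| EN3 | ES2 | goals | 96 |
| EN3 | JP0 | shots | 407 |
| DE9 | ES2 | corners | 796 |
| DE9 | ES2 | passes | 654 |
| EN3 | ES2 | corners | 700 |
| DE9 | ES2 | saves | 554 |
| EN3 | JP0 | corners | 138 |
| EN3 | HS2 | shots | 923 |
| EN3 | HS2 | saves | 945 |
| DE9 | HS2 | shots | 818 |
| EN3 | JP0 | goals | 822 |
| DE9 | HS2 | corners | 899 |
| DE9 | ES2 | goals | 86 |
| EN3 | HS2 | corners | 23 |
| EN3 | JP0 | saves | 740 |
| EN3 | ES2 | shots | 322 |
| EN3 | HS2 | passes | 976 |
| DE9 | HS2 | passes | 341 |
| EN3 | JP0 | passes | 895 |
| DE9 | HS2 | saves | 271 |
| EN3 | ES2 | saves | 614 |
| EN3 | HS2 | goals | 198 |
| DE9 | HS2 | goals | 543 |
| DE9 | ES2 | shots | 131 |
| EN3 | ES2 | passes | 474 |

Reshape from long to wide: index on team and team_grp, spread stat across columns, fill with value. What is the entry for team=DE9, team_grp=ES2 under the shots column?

131

Wide layout: rows indexed by team and team_grp, columns are the 5 distinct stat values (goals, shots, corners, passes, saves).
Cell (team=DE9, team_grp=ES2, stat=shots) draws from the long row where team=DE9, team_grp=ES2 and stat=shots, which has value=131.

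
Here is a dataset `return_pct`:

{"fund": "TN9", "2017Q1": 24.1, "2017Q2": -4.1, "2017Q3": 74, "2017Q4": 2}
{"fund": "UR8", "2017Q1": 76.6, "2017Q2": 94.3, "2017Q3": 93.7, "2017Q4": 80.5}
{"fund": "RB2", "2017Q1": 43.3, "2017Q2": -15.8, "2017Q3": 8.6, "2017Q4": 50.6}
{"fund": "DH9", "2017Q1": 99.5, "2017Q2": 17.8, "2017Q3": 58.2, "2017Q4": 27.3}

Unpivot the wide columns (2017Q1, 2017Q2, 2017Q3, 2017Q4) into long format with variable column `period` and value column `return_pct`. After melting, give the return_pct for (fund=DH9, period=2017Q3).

Unpivoting turns each (fund, wide-column) pair into one long row.
The wide cell at row DH9, column 2017Q3 holds 58.2, so the long row (DH9, 2017Q3) has return_pct=58.2.

58.2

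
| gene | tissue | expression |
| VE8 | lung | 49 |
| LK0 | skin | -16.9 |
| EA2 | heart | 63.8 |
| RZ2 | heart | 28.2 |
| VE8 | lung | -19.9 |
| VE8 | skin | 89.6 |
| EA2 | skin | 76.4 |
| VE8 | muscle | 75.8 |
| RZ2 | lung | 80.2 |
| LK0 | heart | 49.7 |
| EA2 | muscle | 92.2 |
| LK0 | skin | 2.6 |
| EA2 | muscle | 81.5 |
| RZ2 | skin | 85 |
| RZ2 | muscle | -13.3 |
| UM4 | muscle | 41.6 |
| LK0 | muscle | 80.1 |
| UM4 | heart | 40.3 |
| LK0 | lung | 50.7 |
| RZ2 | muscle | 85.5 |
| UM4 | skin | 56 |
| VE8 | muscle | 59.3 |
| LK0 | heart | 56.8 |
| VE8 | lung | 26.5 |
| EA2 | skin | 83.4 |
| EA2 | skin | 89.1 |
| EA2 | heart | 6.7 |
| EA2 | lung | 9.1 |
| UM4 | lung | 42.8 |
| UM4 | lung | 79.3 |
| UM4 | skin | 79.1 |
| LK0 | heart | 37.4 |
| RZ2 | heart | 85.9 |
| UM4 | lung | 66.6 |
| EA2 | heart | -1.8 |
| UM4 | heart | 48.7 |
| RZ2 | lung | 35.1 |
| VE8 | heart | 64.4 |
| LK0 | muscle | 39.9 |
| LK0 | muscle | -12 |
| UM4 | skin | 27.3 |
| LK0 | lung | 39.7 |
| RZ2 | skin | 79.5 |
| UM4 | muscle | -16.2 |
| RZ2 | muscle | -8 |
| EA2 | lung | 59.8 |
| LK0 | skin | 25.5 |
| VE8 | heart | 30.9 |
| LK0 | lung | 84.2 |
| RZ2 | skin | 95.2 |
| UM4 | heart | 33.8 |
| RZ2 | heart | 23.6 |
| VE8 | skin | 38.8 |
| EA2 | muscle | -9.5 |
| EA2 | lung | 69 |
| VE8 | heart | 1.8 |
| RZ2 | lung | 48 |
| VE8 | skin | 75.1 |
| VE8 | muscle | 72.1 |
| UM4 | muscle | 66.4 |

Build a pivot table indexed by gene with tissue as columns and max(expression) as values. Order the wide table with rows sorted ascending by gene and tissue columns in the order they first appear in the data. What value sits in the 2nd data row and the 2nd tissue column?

With rows sorted ascending by gene, row 2 is gene=LK0. tissue columns in first-appearance order: lung, skin, heart, muscle; column 2 is skin.
Long rows with gene=LK0, tissue=skin: max(-16.9, 2.6, 25.5) = 25.5.

25.5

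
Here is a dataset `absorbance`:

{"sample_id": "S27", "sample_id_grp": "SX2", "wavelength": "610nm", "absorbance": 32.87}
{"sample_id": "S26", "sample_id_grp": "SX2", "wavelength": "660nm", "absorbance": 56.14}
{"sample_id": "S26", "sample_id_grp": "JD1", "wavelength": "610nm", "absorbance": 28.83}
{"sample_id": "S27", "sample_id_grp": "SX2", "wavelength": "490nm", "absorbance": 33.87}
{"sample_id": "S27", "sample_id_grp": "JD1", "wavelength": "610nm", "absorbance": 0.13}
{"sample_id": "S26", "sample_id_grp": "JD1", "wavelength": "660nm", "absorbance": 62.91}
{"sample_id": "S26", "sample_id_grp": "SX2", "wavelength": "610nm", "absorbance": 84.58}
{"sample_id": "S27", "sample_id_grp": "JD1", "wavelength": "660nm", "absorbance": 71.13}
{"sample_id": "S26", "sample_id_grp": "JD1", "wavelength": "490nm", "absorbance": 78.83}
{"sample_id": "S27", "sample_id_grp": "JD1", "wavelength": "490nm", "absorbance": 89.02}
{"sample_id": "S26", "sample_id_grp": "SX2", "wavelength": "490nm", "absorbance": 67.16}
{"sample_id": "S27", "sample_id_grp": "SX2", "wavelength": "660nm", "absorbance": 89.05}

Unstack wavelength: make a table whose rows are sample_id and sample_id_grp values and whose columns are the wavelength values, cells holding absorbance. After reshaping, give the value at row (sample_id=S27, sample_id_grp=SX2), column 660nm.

89.05

Wide layout: rows indexed by sample_id and sample_id_grp, columns are the 3 distinct wavelength values (610nm, 660nm, 490nm).
Cell (sample_id=S27, sample_id_grp=SX2, wavelength=660nm) draws from the long row where sample_id=S27, sample_id_grp=SX2 and wavelength=660nm, which has absorbance=89.05.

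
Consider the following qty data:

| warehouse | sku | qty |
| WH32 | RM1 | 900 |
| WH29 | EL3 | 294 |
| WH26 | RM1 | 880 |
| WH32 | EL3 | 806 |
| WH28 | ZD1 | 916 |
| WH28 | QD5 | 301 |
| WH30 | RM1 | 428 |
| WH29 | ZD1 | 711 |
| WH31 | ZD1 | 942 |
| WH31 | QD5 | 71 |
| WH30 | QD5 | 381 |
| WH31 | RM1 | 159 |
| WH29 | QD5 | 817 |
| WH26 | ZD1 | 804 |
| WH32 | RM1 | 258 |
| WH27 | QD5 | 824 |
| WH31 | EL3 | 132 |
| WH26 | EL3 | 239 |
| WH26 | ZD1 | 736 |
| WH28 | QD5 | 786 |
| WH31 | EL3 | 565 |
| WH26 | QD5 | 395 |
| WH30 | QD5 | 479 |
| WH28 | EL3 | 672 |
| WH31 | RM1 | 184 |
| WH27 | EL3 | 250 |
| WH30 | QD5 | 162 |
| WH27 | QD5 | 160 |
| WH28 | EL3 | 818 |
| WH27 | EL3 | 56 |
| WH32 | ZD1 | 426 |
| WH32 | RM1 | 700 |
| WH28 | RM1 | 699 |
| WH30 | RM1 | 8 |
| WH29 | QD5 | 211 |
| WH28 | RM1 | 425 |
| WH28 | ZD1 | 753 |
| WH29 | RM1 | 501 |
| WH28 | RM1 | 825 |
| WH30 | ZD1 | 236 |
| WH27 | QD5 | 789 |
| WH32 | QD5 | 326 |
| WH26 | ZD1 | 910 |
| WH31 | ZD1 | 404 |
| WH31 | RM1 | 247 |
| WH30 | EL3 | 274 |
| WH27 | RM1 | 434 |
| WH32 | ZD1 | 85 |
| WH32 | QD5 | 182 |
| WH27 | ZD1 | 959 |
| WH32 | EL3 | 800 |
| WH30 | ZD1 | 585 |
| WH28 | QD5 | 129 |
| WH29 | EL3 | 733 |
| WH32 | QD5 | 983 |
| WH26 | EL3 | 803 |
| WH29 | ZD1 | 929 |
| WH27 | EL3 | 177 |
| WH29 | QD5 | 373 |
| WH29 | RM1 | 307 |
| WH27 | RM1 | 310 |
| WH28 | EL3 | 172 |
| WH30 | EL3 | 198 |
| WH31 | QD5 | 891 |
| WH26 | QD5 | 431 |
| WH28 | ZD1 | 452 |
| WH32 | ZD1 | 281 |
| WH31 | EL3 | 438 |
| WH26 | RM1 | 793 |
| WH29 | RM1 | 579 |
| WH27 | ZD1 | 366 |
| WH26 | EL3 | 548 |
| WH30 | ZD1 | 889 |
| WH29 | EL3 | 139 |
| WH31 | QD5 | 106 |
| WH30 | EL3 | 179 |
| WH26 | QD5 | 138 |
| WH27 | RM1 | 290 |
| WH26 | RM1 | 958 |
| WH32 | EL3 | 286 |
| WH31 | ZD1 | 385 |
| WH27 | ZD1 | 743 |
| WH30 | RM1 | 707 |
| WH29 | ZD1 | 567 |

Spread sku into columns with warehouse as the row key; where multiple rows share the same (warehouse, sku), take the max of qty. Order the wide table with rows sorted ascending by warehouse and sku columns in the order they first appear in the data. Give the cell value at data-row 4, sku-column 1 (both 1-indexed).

With rows sorted ascending by warehouse, row 4 is warehouse=WH29. sku columns in first-appearance order: RM1, EL3, ZD1, QD5; column 1 is RM1.
Long rows with warehouse=WH29, sku=RM1: max(501, 307, 579) = 579.

579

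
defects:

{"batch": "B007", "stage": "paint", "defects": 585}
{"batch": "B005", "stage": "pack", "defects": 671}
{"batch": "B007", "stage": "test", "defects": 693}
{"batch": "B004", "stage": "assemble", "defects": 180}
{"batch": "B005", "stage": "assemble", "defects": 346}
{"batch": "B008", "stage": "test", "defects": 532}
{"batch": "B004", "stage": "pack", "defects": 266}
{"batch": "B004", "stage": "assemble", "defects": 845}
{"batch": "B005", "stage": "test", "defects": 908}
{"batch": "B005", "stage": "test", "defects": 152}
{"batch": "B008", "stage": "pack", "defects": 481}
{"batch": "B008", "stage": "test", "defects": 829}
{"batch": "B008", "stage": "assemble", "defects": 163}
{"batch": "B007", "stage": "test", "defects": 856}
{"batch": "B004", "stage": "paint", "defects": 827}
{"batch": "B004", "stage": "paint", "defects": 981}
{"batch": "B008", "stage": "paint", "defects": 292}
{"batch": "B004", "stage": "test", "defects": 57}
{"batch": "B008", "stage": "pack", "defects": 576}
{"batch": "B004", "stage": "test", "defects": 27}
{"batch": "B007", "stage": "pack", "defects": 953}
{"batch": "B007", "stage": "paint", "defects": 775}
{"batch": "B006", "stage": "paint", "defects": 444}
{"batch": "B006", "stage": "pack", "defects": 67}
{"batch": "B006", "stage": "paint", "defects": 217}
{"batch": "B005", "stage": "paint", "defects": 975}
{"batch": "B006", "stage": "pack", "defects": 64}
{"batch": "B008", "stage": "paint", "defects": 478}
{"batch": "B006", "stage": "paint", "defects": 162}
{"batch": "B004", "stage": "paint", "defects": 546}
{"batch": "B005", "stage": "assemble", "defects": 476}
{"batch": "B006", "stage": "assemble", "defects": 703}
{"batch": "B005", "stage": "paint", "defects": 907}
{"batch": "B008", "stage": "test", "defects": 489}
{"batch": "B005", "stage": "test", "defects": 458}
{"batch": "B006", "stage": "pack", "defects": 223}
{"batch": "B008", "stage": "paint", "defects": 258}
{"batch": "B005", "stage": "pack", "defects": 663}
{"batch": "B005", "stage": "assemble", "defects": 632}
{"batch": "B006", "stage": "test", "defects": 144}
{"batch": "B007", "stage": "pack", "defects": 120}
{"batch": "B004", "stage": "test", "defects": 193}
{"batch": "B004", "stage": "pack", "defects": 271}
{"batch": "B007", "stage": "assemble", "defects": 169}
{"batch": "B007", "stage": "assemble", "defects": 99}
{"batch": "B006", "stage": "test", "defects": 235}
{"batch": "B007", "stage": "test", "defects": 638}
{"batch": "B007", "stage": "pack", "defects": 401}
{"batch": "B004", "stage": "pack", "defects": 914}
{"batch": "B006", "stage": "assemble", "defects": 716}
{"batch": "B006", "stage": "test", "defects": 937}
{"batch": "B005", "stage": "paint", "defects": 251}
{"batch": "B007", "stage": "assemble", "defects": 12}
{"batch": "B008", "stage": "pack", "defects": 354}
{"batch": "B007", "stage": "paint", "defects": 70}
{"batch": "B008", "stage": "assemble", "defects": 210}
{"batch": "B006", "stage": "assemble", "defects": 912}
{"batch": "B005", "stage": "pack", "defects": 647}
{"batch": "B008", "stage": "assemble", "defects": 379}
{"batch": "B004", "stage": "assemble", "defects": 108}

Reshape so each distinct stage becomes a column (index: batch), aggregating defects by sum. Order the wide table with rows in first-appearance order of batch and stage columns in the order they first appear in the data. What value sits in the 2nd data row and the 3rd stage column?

With rows in first-appearance order of batch, row 2 is batch=B005. stage columns in first-appearance order: paint, pack, test, assemble; column 3 is test.
Long rows with batch=B005, stage=test: 908 + 152 + 458 = 1518.

1518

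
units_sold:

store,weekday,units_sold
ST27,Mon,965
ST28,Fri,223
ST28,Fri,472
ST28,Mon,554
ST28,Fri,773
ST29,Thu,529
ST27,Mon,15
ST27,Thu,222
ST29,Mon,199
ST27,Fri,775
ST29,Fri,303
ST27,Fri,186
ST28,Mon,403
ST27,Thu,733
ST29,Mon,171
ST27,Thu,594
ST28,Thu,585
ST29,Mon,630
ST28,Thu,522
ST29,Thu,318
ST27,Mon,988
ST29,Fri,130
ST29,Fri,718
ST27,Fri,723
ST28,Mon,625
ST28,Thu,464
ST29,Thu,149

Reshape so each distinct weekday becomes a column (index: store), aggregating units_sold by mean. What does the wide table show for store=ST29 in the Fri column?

Rows with store=ST29 and weekday=Fri: units_sold values are 303, 130, 718.
(303 + 130 + 718) / 3 = 383.67.

383.67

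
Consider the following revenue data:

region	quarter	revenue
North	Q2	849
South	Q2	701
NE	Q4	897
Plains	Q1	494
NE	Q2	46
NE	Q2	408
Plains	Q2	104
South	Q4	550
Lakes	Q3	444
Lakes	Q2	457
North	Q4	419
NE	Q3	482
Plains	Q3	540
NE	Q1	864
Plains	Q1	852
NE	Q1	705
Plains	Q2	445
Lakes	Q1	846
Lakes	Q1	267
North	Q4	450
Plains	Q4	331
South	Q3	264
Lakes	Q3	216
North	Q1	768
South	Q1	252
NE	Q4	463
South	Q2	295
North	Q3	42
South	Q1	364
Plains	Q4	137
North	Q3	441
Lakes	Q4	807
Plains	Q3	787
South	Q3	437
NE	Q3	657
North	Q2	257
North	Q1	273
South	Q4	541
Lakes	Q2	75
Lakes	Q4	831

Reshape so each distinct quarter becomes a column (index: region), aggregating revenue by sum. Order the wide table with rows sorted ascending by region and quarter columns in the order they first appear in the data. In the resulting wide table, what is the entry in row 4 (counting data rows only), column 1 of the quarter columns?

549

With rows sorted ascending by region, row 4 is region=Plains. quarter columns in first-appearance order: Q2, Q4, Q1, Q3; column 1 is Q2.
Long rows with region=Plains, quarter=Q2: 104 + 445 = 549.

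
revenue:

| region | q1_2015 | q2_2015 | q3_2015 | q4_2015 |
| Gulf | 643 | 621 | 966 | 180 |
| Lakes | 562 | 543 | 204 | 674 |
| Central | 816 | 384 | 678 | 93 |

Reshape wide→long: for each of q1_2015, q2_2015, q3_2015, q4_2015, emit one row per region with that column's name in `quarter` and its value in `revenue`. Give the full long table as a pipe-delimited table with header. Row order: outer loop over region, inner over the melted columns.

Each (region, column) pair becomes one row: 3 × 4 = 12 rows.
For example, (Gulf, q1_2015) → revenue=643.

| region | quarter | revenue |
| Gulf | q1_2015 | 643 |
| Gulf | q2_2015 | 621 |
| Gulf | q3_2015 | 966 |
| Gulf | q4_2015 | 180 |
| Lakes | q1_2015 | 562 |
| Lakes | q2_2015 | 543 |
| Lakes | q3_2015 | 204 |
| Lakes | q4_2015 | 674 |
| Central | q1_2015 | 816 |
| Central | q2_2015 | 384 |
| Central | q3_2015 | 678 |
| Central | q4_2015 | 93 |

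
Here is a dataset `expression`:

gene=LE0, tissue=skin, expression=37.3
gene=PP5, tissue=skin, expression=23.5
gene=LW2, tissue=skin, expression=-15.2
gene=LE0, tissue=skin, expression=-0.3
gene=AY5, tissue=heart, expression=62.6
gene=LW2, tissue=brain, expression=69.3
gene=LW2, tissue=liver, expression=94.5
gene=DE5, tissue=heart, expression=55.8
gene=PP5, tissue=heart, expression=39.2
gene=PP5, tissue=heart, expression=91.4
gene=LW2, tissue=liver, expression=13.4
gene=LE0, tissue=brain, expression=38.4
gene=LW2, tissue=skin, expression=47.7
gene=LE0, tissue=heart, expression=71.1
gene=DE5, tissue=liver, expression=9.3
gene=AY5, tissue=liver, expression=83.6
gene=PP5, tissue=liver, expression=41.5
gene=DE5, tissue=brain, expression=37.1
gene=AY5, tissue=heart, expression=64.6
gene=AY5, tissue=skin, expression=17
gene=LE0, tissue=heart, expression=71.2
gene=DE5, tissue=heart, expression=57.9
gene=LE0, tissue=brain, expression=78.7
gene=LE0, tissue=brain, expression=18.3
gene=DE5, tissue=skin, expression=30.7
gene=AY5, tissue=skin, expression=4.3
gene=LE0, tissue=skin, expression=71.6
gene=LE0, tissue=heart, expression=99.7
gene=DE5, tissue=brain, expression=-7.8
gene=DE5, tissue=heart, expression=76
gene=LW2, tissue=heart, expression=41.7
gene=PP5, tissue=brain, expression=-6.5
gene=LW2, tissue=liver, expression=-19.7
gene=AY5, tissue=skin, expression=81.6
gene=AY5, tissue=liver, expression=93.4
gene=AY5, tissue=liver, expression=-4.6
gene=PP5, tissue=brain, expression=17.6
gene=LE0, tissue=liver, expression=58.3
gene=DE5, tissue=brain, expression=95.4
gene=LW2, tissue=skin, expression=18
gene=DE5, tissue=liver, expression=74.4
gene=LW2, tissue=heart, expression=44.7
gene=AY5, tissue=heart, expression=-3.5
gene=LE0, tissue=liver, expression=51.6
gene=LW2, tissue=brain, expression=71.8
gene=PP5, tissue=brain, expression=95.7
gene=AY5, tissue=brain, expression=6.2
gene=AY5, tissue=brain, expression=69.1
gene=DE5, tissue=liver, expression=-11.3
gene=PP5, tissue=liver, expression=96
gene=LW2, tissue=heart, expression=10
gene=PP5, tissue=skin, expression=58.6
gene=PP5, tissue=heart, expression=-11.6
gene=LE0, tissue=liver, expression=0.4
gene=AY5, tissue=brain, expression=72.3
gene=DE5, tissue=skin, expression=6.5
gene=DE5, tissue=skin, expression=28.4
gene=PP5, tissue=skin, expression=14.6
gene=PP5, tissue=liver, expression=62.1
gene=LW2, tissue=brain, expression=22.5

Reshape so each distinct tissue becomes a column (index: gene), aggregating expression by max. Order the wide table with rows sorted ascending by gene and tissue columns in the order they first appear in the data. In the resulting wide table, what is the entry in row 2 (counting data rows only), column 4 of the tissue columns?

With rows sorted ascending by gene, row 2 is gene=DE5. tissue columns in first-appearance order: skin, heart, brain, liver; column 4 is liver.
Long rows with gene=DE5, tissue=liver: max(9.3, 74.4, -11.3) = 74.4.

74.4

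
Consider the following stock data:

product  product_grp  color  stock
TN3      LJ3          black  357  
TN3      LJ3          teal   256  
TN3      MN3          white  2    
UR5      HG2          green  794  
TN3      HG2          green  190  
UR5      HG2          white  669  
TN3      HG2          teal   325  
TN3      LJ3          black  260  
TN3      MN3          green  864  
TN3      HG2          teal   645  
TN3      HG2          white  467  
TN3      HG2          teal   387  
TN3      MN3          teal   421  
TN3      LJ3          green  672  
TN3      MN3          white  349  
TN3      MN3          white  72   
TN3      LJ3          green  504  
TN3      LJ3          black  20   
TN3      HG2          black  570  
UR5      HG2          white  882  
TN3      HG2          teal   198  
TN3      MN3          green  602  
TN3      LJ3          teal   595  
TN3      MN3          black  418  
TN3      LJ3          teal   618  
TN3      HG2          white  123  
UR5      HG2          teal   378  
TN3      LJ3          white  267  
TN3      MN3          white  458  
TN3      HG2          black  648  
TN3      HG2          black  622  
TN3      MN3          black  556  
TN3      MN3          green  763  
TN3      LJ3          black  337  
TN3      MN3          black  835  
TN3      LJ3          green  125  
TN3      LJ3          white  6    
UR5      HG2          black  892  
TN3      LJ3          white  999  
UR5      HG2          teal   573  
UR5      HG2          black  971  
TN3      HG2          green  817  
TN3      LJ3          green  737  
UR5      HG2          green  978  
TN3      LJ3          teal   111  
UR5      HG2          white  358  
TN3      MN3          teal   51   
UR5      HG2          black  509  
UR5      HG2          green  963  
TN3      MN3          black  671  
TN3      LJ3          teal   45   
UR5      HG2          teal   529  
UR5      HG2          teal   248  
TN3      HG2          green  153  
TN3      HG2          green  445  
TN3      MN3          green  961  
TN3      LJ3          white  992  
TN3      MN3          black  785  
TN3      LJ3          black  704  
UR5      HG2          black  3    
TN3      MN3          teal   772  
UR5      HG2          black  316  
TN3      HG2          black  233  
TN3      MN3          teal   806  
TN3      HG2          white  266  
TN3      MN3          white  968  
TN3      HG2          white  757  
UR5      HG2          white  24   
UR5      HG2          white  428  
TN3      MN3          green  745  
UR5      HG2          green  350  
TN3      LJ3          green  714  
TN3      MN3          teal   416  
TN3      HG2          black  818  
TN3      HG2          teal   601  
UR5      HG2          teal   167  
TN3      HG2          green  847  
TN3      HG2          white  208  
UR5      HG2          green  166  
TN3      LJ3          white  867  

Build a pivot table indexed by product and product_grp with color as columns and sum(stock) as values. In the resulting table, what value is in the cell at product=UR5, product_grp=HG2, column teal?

Rows with product=UR5, product_grp=HG2 and color=teal: stock values are 378, 573, 529, 248, 167.
378 + 573 + 529 + 248 + 167 = 1895.

1895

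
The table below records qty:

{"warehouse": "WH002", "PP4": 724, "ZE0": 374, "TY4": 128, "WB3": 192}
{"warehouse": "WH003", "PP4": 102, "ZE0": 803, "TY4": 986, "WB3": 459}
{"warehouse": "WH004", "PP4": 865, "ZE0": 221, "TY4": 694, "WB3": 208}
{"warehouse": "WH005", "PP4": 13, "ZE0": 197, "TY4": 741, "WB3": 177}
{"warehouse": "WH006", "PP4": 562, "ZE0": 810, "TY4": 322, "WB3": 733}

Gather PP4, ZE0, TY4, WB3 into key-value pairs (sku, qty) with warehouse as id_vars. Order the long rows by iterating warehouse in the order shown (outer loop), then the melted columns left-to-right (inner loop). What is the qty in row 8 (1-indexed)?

20 rows total (5 × 4). Row 8: index ⌊(8-1)/4⌋ = 1 into warehouse → WH003; (8-1) mod 4 = 3 into the melted columns → WB3.
So row 8 is (WH003, WB3, 459); qty = 459.

459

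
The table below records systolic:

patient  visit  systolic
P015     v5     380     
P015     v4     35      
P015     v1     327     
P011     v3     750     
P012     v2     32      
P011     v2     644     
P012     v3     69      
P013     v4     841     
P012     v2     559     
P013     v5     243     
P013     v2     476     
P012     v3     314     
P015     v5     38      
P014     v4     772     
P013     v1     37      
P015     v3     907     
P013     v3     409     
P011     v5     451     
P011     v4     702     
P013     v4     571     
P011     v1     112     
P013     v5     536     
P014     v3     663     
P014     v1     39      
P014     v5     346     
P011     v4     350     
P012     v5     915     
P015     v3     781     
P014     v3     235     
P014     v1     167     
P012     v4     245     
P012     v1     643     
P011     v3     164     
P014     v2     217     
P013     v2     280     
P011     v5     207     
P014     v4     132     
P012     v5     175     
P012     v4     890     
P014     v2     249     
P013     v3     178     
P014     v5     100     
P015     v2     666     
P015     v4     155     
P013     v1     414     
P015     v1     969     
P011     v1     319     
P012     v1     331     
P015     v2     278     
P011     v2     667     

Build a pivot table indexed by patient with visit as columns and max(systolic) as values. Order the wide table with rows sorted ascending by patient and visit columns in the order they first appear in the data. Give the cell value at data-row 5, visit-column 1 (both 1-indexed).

With rows sorted ascending by patient, row 5 is patient=P015. visit columns in first-appearance order: v5, v4, v1, v3, v2; column 1 is v5.
Long rows with patient=P015, visit=v5: max(380, 38) = 380.

380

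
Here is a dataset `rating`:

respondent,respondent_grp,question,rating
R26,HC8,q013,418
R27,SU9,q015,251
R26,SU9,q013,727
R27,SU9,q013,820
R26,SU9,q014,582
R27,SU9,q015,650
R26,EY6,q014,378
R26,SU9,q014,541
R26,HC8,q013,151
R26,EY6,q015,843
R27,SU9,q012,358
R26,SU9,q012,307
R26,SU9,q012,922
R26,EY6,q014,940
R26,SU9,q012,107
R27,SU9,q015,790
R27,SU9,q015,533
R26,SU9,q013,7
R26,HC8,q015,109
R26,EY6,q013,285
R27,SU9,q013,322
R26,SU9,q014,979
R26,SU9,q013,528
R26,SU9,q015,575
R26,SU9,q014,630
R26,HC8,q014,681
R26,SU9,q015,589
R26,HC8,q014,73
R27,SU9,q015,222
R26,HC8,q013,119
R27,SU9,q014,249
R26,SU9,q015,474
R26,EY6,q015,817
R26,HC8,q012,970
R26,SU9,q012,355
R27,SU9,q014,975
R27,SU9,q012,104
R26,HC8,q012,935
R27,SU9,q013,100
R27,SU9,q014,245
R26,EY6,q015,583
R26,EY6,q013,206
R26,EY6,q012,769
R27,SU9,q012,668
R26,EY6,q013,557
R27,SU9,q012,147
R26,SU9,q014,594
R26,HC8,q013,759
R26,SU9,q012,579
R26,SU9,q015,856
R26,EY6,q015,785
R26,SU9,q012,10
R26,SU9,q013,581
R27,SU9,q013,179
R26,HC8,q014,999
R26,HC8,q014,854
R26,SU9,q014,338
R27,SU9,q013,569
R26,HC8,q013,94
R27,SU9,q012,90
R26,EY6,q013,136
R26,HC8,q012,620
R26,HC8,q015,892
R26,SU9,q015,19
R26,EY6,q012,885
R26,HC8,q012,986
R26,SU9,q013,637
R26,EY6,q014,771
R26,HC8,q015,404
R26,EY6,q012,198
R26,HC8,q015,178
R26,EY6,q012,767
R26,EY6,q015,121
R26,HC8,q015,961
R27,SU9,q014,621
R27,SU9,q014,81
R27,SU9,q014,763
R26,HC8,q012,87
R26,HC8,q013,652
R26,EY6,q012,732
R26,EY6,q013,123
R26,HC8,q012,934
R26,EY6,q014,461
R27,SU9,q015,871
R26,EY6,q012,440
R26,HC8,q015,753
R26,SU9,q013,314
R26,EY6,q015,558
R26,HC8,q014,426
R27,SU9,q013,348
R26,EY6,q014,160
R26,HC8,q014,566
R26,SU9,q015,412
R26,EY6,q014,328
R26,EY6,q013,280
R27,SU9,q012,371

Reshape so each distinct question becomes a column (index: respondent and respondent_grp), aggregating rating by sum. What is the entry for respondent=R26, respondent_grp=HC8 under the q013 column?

Rows with respondent=R26, respondent_grp=HC8 and question=q013: rating values are 418, 151, 119, 759, 94, 652.
418 + 151 + 119 + 759 + 94 + 652 = 2193.

2193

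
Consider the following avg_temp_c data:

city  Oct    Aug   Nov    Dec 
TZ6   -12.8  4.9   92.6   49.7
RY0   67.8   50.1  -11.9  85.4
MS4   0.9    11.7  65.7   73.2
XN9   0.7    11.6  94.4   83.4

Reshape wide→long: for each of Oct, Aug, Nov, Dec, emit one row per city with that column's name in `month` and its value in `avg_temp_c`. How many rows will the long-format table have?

16

4 city values × 4 melted columns = 16 rows.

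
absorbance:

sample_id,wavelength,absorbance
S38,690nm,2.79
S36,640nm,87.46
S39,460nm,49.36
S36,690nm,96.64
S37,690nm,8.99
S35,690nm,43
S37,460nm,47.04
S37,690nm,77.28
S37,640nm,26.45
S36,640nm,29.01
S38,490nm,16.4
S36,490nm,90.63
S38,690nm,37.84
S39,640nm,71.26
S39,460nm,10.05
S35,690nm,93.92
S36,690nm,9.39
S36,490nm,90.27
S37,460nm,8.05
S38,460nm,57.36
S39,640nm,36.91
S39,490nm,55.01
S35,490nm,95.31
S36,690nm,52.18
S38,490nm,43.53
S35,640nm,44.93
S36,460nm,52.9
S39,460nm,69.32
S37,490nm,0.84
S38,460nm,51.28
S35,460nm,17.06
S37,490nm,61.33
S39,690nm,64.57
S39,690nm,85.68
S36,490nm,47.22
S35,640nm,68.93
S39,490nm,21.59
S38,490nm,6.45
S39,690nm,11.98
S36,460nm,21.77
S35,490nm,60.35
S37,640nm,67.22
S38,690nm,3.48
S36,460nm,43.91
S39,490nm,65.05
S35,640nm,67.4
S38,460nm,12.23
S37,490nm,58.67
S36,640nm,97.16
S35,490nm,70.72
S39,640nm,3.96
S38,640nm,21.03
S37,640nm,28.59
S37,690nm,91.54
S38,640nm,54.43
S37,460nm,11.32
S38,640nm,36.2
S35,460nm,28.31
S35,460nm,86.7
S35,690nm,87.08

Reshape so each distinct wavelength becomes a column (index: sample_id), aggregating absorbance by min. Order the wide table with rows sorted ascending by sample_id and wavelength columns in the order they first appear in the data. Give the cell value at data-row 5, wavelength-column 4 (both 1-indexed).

21.59

With rows sorted ascending by sample_id, row 5 is sample_id=S39. wavelength columns in first-appearance order: 690nm, 640nm, 460nm, 490nm; column 4 is 490nm.
Long rows with sample_id=S39, wavelength=490nm: min(55.01, 21.59, 65.05) = 21.59.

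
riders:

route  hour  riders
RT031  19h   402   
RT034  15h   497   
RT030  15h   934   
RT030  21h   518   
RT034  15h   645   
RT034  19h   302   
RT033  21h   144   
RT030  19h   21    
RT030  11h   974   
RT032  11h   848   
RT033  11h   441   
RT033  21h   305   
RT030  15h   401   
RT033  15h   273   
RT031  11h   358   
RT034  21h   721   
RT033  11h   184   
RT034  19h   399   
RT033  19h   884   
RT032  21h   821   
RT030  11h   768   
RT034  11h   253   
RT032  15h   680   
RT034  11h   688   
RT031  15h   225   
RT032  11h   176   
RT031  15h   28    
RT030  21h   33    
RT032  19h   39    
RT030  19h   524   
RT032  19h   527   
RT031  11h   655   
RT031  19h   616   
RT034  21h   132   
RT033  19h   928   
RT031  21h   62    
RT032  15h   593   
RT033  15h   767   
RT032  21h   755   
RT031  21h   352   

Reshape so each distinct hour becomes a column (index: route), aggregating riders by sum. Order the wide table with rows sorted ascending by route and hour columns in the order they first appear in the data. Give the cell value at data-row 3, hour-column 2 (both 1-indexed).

With rows sorted ascending by route, row 3 is route=RT032. hour columns in first-appearance order: 19h, 15h, 21h, 11h; column 2 is 15h.
Long rows with route=RT032, hour=15h: 680 + 593 = 1273.

1273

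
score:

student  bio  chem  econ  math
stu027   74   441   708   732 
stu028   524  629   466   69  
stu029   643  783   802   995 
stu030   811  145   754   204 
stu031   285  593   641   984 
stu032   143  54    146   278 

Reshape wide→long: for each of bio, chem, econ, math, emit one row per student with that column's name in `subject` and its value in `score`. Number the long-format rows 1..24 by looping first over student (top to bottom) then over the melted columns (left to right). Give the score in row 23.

146

24 rows total (6 × 4). Row 23: index ⌊(23-1)/4⌋ = 5 into student → stu032; (23-1) mod 4 = 2 into the melted columns → econ.
So row 23 is (stu032, econ, 146); score = 146.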